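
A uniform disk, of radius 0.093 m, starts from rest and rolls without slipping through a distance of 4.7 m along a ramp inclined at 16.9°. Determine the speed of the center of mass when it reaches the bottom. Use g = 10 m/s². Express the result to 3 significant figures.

v ≈ 4.27 m/s

For this body I = (1/2)MR², i.e. k = I/(MR²) = 0.5.
Pure rolling means v = ωR; then KE = ½Mv² + ½I(v/R)² = ½(1+k)Mv² = (3/4)Mv².
The vertical drop is h = L sinθ = 4.7 × sin16.9° = 1.366 m.
Energy conservation: Mgh = (3/4)Mv², so v = √(2gh/(1+k)) = √(2 × 10 × 1.366 / 1.5) ≈ 4.27 m/s.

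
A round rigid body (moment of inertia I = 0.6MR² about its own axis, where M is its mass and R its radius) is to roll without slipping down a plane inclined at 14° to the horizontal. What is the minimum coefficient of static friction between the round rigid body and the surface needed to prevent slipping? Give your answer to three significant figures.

μ_min ≈ 0.0935

With I = 0.6MR², the ratio k = I/(MR²) is 0.6.
Along the incline Mg sinθ − f = Ma, and torque about the center fR = Iα = kMR²(a/R) gives f = kMa.
These give a = g sinθ/(1+k) and the required friction f = kMg sinθ/(1+k).
The normal force is N = Mg cosθ, so μ_min = f/N = k tanθ/(1+k).
μ_min = 0.6 × tan14° / 1.6 ≈ 0.0935.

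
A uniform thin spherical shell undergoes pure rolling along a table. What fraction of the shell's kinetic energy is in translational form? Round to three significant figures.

For this body I = (2/3)MR², i.e. k = I/(MR²) = 2/3.
With ω = v/R, KE_trans = ½Mv² and KE_rot = ½Iω² = ½kMv², so KE_total = ½(1+k)Mv².
The translational fraction is therefore 1/(1+k) = 1/1.667 ≈ 0.600.

fraction ≈ 0.600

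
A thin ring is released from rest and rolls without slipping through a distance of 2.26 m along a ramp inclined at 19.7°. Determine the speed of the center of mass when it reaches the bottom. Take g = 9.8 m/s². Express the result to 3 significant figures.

v ≈ 2.73 m/s

For this body I = MR², i.e. k = I/(MR²) = 1.
Since it rolls without slipping, ω = v/R and KE = ½Mv² + ½Iω² = ½(1+k)Mv² = Mv².
The vertical drop is h = L sinθ = 2.26 × sin19.7° = 0.7618 m.
Energy conservation: Mgh = Mv², so v = √(2gh/(1+k)) = √(2 × 9.8 × 0.7618 / 2) ≈ 2.73 m/s.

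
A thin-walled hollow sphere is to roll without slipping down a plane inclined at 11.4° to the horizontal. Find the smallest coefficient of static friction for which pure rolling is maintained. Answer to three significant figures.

Here I = (2/3)MR², so the shape factor k = I/(MR²) = 2/3.
Newton's second law down the slope: Mg sinθ − f = Ma. The torque equation fR = Iα (with α = a/R) gives f = kMa.
These give a = g sinθ/(1+k) and the required friction f = kMg sinθ/(1+k).
The normal force is N = Mg cosθ, so μ_min = f/N = k tanθ/(1+k).
μ_min = (2/3) × tan11.4° / 1.667 ≈ 0.0807.

μ_min ≈ 0.0807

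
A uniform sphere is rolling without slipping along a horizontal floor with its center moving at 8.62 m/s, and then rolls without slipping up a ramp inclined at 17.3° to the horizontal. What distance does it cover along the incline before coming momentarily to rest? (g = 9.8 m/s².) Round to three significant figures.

d ≈ 17.8 m

For this body I = (2/5)MR², i.e. k = I/(MR²) = 0.4.
Pure rolling means v = ωR; then KE = ½Mv² + ½I(v/R)² = ½(1+k)Mv² = (7/10)Mv².
Setting this equal to Mgh gives the vertical rise h = (1+k)v₀²/(2g) = 1.4×8.62²/(2×9.8) = 5.307 m.
Along the incline, d = h/sinθ = 5.307/sin17.3° ≈ 17.8 m.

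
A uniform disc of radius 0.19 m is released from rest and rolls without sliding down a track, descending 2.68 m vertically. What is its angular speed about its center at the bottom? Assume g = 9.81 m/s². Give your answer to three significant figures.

ω ≈ 31.2 rad/s

With I = (1/2)MR², the ratio k = I/(MR²) is 0.5.
Pure rolling means v = ωR; then KE = ½Mv² + ½I(v/R)² = ½(1+k)Mv² = (3/4)Mv².
Energy conservation Mgh = ½(1+k)Mv² gives v = √(2gh/(1+k)) = √(2 × 9.81 × 2.68 / 1.5) = 5.921 m/s.
The angular speed follows from ω = v/R = 5.921/0.19 ≈ 31.2 rad/s.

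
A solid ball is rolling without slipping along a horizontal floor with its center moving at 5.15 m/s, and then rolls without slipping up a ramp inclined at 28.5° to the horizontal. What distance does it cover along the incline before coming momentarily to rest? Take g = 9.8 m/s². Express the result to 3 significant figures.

d ≈ 3.97 m

For this body I = (2/5)MR², i.e. k = I/(MR²) = 0.4.
Pure rolling means v = ωR; then KE = ½Mv² + ½I(v/R)² = ½(1+k)Mv² = (7/10)Mv².
Setting this equal to Mgh gives the vertical rise h = (1+k)v₀²/(2g) = 1.4×5.15²/(2×9.8) = 1.894 m.
Along the incline, d = h/sinθ = 1.894/sin28.5° ≈ 3.97 m.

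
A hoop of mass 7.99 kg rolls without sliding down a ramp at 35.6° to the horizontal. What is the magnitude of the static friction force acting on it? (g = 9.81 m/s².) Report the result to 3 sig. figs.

f ≈ 22.8 N

Here I = MR², so the shape factor k = I/(MR²) = 1.
Newton's second law down the slope: Mg sinθ − f = Ma. The torque equation fR = Iα (with α = a/R) gives f = kMa.
Combining, a = g sinθ/(1+k) and f = kMa = kMg sinθ/(1+k).
f = 1 × 7.99 × 9.81 × sin35.6° / 2 ≈ 22.8 N.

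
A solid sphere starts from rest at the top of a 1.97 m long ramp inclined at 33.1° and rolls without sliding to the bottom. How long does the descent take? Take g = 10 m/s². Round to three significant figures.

With I = (2/5)MR², the ratio k = I/(MR²) is 0.4.
Newton's second law down the slope: Mg sinθ − f = Ma. The torque equation fR = Iα (with α = a/R) gives f = kMa.
Hence a = g sinθ/(1+k) = 10×sin33.1°/1.4 = 3.901 m/s².
Starting from rest, L = ½at², so t = √(2L/a) = √(2×1.97/3.901) ≈ 1.01 s.

t ≈ 1.01 s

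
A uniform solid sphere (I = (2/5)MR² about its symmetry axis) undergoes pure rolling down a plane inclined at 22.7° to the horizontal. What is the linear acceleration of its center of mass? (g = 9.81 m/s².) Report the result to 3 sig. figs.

The moment of inertia is (2/5)MR², giving k ≡ I/(MR²) = 0.4.
Translational: Mg sinθ − f = Ma. Rotational about the CM: fR = Iα = kMRa, so f = kMa.
Eliminating f: Mg sinθ = (1+k)Ma, so a = g sinθ/(1+k) = 9.81 × sin22.7° / 1.4 ≈ 2.70 m/s².

a ≈ 2.70 m/s²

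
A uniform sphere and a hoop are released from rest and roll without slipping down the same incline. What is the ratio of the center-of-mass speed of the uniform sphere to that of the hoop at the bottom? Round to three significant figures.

Each satisfies Mgh = ½(1+k)Mv² with k = I/(MR²), so v ∝ 1/√(1+k).
For the uniform sphere k = 0.4; for the hoop k = 1.
v₁/v₂ = √((1+k₂)/(1+k₁)) = √(2/1.4) ≈ 1.20.

v_ratio ≈ 1.20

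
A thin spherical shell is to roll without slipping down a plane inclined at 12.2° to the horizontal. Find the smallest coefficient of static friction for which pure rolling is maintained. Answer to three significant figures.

μ_min ≈ 0.0865

With I = (2/3)MR², the ratio k = I/(MR²) is 2/3.
Newton's second law down the slope: Mg sinθ − f = Ma. The torque equation fR = Iα (with α = a/R) gives f = kMa.
These give a = g sinθ/(1+k) and the required friction f = kMg sinθ/(1+k).
The normal force is N = Mg cosθ, so μ_min = f/N = k tanθ/(1+k).
μ_min = (2/3) × tan12.2° / 1.667 ≈ 0.0865.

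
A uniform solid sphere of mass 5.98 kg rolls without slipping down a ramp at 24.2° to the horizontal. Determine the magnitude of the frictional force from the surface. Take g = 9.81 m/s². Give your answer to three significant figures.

f ≈ 6.87 N

Here I = (2/5)MR², so the shape factor k = I/(MR²) = 0.4.
Newton's second law down the slope: Mg sinθ − f = Ma. The torque equation fR = Iα (with α = a/R) gives f = kMa.
Combining, a = g sinθ/(1+k) and f = kMa = kMg sinθ/(1+k).
f = 0.4 × 5.98 × 9.81 × sin24.2° / 1.4 ≈ 6.87 N.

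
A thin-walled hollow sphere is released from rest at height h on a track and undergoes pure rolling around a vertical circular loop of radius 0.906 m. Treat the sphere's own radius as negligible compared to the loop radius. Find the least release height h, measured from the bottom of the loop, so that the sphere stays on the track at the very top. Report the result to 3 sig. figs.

h_min ≈ 2.57 m

With I = (2/3)MR², the ratio k = I/(MR²) is 2/3.
At the top of the loop, the minimum-contact condition is Mg = Mv_top²/r, so v_top² = gr.
With ω = v/R, the kinetic energy at speed v is ½(1+k)Mv² = (5/6)Mv².
Energy conservation from release (height h) to the top (height 2r): Mgh = Mg(2r) + (5/6)M·gr.
Thus h_min = 2r + (1+k)r/2 = r(2 + 1.667/2) = 0.906 × 2.833 ≈ 2.57 m.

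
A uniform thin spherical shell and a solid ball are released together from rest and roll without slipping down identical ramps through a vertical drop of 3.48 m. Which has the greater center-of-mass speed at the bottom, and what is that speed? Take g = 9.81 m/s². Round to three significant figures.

For rolling without slipping, Mgh = ½(1+k)Mv² where k = I/(MR²), so v = √(2gh/(1+k)).
Uniform thin spherical shell: k = 2/3, giving v = √(2×9.81×3.48/1.667) = 6.401 m/s.
Solid ball: k = 0.4, giving v = √(2×9.81×3.48/1.4) = 6.984 m/s.
The smaller k wins: the solid ball, at ≈ 6.98 m/s.

the solid ball, at v ≈ 6.98 m/s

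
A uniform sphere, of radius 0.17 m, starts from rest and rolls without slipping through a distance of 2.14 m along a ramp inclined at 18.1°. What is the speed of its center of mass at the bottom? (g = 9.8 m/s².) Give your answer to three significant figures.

For this body I = (2/5)MR², i.e. k = I/(MR²) = 0.4.
Since it rolls without slipping, ω = v/R and KE = ½Mv² + ½Iω² = ½(1+k)Mv² = (7/10)Mv².
The vertical drop is h = L sinθ = 2.14 × sin18.1° = 0.6648 m.
Energy conservation: Mgh = (7/10)Mv², so v = √(2gh/(1+k)) = √(2 × 9.8 × 0.6648 / 1.4) ≈ 3.05 m/s.

v ≈ 3.05 m/s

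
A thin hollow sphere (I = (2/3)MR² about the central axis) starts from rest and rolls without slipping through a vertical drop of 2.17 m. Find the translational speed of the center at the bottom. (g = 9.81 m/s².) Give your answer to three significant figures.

With I = (2/3)MR², the ratio k = I/(MR²) is 2/3.
Pure rolling means v = ωR; then KE = ½Mv² + ½I(v/R)² = ½(1+k)Mv² = (5/6)Mv².
Setting Mgh = (5/6)Mv² gives v = √(2gh/(1+k)) = √(2·9.81·2.17/1.667) ≈ 5.05 m/s.

v ≈ 5.05 m/s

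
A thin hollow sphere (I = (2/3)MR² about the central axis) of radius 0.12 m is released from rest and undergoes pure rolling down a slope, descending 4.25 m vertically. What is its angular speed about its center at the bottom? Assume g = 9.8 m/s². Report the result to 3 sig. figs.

With I = (2/3)MR², the ratio k = I/(MR²) is 2/3.
The rolling condition ω = v/R makes the rotational term ½I(v/R)² = ½kMv², so KE_total = ½(1+k)Mv² = (5/6)Mv².
Energy conservation Mgh = ½(1+k)Mv² gives v = √(2gh/(1+k)) = √(2 × 9.8 × 4.25 / 1.667) = 7.07 m/s.
The angular speed follows from ω = v/R = 7.07/0.12 ≈ 58.9 rad/s.

ω ≈ 58.9 rad/s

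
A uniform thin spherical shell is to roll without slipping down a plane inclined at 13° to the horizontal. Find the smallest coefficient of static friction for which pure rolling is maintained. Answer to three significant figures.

Here I = (2/3)MR², so the shape factor k = I/(MR²) = 2/3.
Along the incline Mg sinθ − f = Ma, and torque about the center fR = Iα = kMR²(a/R) gives f = kMa.
These give a = g sinθ/(1+k) and the required friction f = kMg sinθ/(1+k).
With N = Mg cosθ, the no-slip condition f ≤ μN gives μ_min = f/N = k tanθ/(1+k).
μ_min = (2/3) × tan13° / 1.667 ≈ 0.0923.

μ_min ≈ 0.0923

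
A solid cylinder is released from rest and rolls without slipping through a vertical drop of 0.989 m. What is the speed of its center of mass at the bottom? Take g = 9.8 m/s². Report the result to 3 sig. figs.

Here I = (1/2)MR², so the shape factor k = I/(MR²) = 0.5.
Since it rolls without slipping, ω = v/R and KE = ½Mv² + ½Iω² = ½(1+k)Mv² = (3/4)Mv².
Energy conservation: Mgh = (3/4)Mv², so v = √(2gh/(1+k)) = √(2 × 9.8 × 0.989 / 1.5) ≈ 3.59 m/s.

v ≈ 3.59 m/s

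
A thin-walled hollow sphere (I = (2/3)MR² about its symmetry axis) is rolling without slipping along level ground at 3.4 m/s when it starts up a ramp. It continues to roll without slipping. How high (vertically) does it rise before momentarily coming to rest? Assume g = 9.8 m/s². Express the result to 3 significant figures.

The moment of inertia is (2/3)MR², giving k ≡ I/(MR²) = 2/3.
Since it rolls without slipping, ω = v/R and KE = ½Mv² + ½Iω² = ½(1+k)Mv² = (5/6)Mv².
All of this converts to potential energy at the highest point: (5/6)Mv₀² = Mgh.
Thus h = (1+k)v₀²/(2g) = 1.667 × 3.4² / (2 × 9.8) ≈ 0.983 m.

h ≈ 0.983 m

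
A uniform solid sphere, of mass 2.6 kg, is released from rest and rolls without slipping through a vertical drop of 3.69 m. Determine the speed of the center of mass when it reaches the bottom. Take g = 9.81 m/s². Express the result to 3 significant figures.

v ≈ 7.19 m/s

For this body I = (2/5)MR², i.e. k = I/(MR²) = 0.4.
Pure rolling means v = ωR; then KE = ½Mv² + ½I(v/R)² = ½(1+k)Mv² = (7/10)Mv².
Setting Mgh = (7/10)Mv² gives v = √(2gh/(1+k)) = √(2·9.81·3.69/1.4) ≈ 7.19 m/s.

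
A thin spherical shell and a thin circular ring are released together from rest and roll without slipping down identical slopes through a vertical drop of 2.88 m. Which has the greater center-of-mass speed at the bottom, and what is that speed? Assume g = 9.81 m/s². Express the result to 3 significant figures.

the thin spherical shell, at v ≈ 5.82 m/s

For rolling without slipping, Mgh = ½(1+k)Mv² where k = I/(MR²), so v = √(2gh/(1+k)).
Thin spherical shell: k = 2/3, giving v = √(2×9.81×2.88/1.667) = 5.823 m/s.
Thin circular ring: k = 1, giving v = √(2×9.81×2.88/2) = 5.315 m/s.
The smaller k wins: the thin spherical shell, at ≈ 5.82 m/s.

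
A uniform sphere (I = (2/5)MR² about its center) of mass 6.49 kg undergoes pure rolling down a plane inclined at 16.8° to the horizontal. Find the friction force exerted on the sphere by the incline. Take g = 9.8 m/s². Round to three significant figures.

With I = (2/5)MR², the ratio k = I/(MR²) is 0.4.
Translational: Mg sinθ − f = Ma. Rotational about the CM: fR = Iα = kMRa, so f = kMa.
Combining, a = g sinθ/(1+k) and f = kMa = kMg sinθ/(1+k).
f = 0.4 × 6.49 × 9.8 × sin16.8° / 1.4 ≈ 5.25 N.

f ≈ 5.25 N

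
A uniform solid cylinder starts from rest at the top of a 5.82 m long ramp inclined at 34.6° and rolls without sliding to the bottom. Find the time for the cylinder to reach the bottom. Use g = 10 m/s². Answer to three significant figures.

t ≈ 1.75 s

With I = (1/2)MR², the ratio k = I/(MR²) is 0.5.
Translational: Mg sinθ − f = Ma. Rotational about the CM: fR = Iα = kMRa, so f = kMa.
Hence a = g sinθ/(1+k) = 10×sin34.6°/1.5 = 3.786 m/s².
Starting from rest, L = ½at², so t = √(2L/a) = √(2×5.82/3.786) ≈ 1.75 s.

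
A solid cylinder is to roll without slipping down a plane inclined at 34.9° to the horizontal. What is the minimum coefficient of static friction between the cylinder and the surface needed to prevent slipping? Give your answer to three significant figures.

μ_min ≈ 0.233

For this body I = (1/2)MR², i.e. k = I/(MR²) = 0.5.
Along the incline Mg sinθ − f = Ma, and torque about the center fR = Iα = kMR²(a/R) gives f = kMa.
These give a = g sinθ/(1+k) and the required friction f = kMg sinθ/(1+k).
The normal force is N = Mg cosθ, so μ_min = f/N = k tanθ/(1+k).
μ_min = 0.5 × tan34.9° / 1.5 ≈ 0.233.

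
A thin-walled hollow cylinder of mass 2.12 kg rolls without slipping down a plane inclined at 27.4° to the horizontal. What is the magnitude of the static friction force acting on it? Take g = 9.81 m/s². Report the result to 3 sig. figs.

f ≈ 4.79 N

The moment of inertia is MR², giving k ≡ I/(MR²) = 1.
Translational: Mg sinθ − f = Ma. Rotational about the CM: fR = Iα = kMRa, so f = kMa.
Combining, a = g sinθ/(1+k) and f = kMa = kMg sinθ/(1+k).
f = 1 × 2.12 × 9.81 × sin27.4° / 2 ≈ 4.79 N.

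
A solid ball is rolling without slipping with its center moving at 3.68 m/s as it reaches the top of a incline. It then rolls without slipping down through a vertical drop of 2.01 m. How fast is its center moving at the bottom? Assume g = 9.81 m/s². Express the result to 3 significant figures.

For this body I = (2/5)MR², i.e. k = I/(MR²) = 0.4.
Pure rolling means v = ωR; then KE = ½Mv² + ½I(v/R)² = ½(1+k)Mv² = (7/10)Mv².
Energy conservation: (7/10)Mv₀² + Mgh = (7/10)Mv², so v² = v₀² + 2gh/(1+k).
v = √(3.68² + 2×9.81×2.01/1.4) = √41.71 ≈ 6.46 m/s.

v ≈ 6.46 m/s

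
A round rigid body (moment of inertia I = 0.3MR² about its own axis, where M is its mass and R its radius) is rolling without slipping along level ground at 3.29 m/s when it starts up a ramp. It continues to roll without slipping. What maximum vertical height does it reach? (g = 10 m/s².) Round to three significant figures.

h ≈ 0.704 m

For this body I = 0.3MR², i.e. k = I/(MR²) = 0.3.
Pure rolling means v = ωR; then KE = ½Mv² + ½I(v/R)² = ½(1+k)Mv² = (13/20)Mv².
At the top the kinetic energy is zero, so (13/20)Mv₀² = Mgh.
Thus h = (1+k)v₀²/(2g) = 1.3 × 3.29² / (2 × 10) ≈ 0.704 m.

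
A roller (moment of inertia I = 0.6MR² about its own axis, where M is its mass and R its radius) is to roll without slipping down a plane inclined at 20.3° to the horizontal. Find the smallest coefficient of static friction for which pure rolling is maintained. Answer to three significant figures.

μ_min ≈ 0.139

The moment of inertia is 0.6MR², giving k ≡ I/(MR²) = 0.6.
Newton's second law down the slope: Mg sinθ − f = Ma. The torque equation fR = Iα (with α = a/R) gives f = kMa.
These give a = g sinθ/(1+k) and the required friction f = kMg sinθ/(1+k).
The normal force is N = Mg cosθ, so μ_min = f/N = k tanθ/(1+k).
μ_min = 0.6 × tan20.3° / 1.6 ≈ 0.139.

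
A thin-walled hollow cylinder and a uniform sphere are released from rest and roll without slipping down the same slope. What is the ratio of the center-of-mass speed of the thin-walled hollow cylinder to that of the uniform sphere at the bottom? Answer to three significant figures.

v_ratio ≈ 0.837

Each satisfies Mgh = ½(1+k)Mv² with k = I/(MR²), so v ∝ 1/√(1+k).
For the thin-walled hollow cylinder k = 1; for the uniform sphere k = 0.4.
v₁/v₂ = √((1+k₂)/(1+k₁)) = √(1.4/2) ≈ 0.837.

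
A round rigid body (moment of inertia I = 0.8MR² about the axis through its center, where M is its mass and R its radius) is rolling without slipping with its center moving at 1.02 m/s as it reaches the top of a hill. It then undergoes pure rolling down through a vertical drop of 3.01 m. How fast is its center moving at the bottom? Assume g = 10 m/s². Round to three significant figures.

With I = 0.8MR², the ratio k = I/(MR²) is 0.8.
Rolling without slipping gives ω = v/R, so the total kinetic energy is ½Mv² + ½Iω² = ½(1+k)Mv² = (9/10)Mv².
Energy conservation: (9/10)Mv₀² + Mgh = (9/10)Mv², so v² = v₀² + 2gh/(1+k).
v = √(1.02² + 2×10×3.01/1.8) = √34.48 ≈ 5.87 m/s.

v ≈ 5.87 m/s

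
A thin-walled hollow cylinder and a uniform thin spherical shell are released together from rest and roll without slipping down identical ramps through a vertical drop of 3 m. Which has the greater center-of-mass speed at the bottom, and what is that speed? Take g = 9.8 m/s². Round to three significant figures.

For rolling without slipping, Mgh = ½(1+k)Mv² where k = I/(MR²), so v = √(2gh/(1+k)).
Thin-walled hollow cylinder: k = 1, giving v = √(2×9.8×3/2) = 5.422 m/s.
Uniform thin spherical shell: k = 2/3, giving v = √(2×9.8×3/1.667) = 5.94 m/s.
The smaller k wins: the uniform thin spherical shell, at ≈ 5.94 m/s.

the uniform thin spherical shell, at v ≈ 5.94 m/s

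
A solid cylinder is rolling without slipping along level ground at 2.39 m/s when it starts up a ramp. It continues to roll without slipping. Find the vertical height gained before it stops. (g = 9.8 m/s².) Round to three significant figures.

For this body I = (1/2)MR², i.e. k = I/(MR²) = 0.5.
Pure rolling means v = ωR; then KE = ½Mv² + ½I(v/R)² = ½(1+k)Mv² = (3/4)Mv².
At the top the kinetic energy is zero, so (3/4)Mv₀² = Mgh.
Thus h = (1+k)v₀²/(2g) = 1.5 × 2.39² / (2 × 9.8) ≈ 0.437 m.

h ≈ 0.437 m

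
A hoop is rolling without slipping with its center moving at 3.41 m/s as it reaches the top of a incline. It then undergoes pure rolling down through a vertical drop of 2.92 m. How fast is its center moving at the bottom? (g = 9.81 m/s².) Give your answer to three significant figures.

v ≈ 6.35 m/s

For this body I = MR², i.e. k = I/(MR²) = 1.
Pure rolling means v = ωR; then KE = ½Mv² + ½I(v/R)² = ½(1+k)Mv² = Mv².
Energy conservation: Mv₀² + Mgh = Mv², so v² = v₀² + 2gh/(1+k).
v = √(3.41² + 2×9.81×2.92/2) = √40.27 ≈ 6.35 m/s.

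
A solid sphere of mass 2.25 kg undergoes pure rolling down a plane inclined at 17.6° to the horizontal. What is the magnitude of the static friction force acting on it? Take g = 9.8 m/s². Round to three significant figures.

f ≈ 1.90 N

With I = (2/5)MR², the ratio k = I/(MR²) is 0.4.
Newton's second law down the slope: Mg sinθ − f = Ma. The torque equation fR = Iα (with α = a/R) gives f = kMa.
Combining, a = g sinθ/(1+k) and f = kMa = kMg sinθ/(1+k).
f = 0.4 × 2.25 × 9.8 × sin17.6° / 1.4 ≈ 1.90 N.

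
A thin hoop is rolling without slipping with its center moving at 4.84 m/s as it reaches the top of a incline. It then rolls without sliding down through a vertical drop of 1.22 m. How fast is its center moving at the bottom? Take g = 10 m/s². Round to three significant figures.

For this body I = MR², i.e. k = I/(MR²) = 1.
The rolling condition ω = v/R makes the rotational term ½I(v/R)² = ½kMv², so KE_total = ½(1+k)Mv² = Mv².
Energy conservation: Mv₀² + Mgh = Mv², so v² = v₀² + 2gh/(1+k).
v = √(4.84² + 2×10×1.22/2) = √35.63 ≈ 5.97 m/s.

v ≈ 5.97 m/s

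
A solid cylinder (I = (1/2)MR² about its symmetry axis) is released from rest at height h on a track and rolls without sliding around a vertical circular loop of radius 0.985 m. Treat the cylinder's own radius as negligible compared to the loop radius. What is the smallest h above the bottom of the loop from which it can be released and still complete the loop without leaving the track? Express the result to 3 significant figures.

The moment of inertia is (1/2)MR², giving k ≡ I/(MR²) = 0.5.
At the top of the loop, the minimum-contact condition is Mg = Mv_top²/r, so v_top² = gr.
With ω = v/R, the kinetic energy at speed v is ½(1+k)Mv² = (3/4)Mv².
Energy conservation from release (height h) to the top (height 2r): Mgh = Mg(2r) + (3/4)M·gr.
Thus h_min = 2r + (1+k)r/2 = r(2 + 1.5/2) = 0.985 × 2.75 ≈ 2.71 m.

h_min ≈ 2.71 m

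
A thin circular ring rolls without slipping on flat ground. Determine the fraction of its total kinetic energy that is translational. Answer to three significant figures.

The moment of inertia is MR², giving k ≡ I/(MR²) = 1.
Since ω = v/R, the translational part is ½Mv² and the rotational part is ½I(v/R)² = ½kMv²; the total is ½(1+k)Mv².
The translational fraction is therefore 1/(1+k) = 1/2 ≈ 0.500.

fraction ≈ 0.500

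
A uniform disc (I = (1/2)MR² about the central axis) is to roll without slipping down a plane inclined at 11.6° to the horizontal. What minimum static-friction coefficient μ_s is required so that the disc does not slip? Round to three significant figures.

Here I = (1/2)MR², so the shape factor k = I/(MR²) = 0.5.
Translational: Mg sinθ − f = Ma. Rotational about the CM: fR = Iα = kMRa, so f = kMa.
These give a = g sinθ/(1+k) and the required friction f = kMg sinθ/(1+k).
The normal force is N = Mg cosθ, so μ_min = f/N = k tanθ/(1+k).
μ_min = 0.5 × tan11.6° / 1.5 ≈ 0.0684.

μ_min ≈ 0.0684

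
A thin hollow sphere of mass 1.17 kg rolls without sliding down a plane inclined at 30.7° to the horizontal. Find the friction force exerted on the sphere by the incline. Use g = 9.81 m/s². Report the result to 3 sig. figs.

Here I = (2/3)MR², so the shape factor k = I/(MR²) = 2/3.
Translational: Mg sinθ − f = Ma. Rotational about the CM: fR = Iα = kMRa, so f = kMa.
Combining, a = g sinθ/(1+k) and f = kMa = kMg sinθ/(1+k).
f = (2/3) × 1.17 × 9.81 × sin30.7° / 1.667 ≈ 2.34 N.

f ≈ 2.34 N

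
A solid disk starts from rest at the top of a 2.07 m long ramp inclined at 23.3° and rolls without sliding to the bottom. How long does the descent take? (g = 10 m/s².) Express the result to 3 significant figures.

For this body I = (1/2)MR², i.e. k = I/(MR²) = 0.5.
Translational: Mg sinθ − f = Ma. Rotational about the CM: fR = Iα = kMRa, so f = kMa.
Hence a = g sinθ/(1+k) = 10×sin23.3°/1.5 = 2.637 m/s².
Starting from rest, L = ½at², so t = √(2L/a) = √(2×2.07/2.637) ≈ 1.25 s.

t ≈ 1.25 s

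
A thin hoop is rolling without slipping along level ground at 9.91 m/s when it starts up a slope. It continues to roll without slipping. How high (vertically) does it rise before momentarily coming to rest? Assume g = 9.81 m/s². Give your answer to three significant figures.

For this body I = MR², i.e. k = I/(MR²) = 1.
Since it rolls without slipping, ω = v/R and KE = ½Mv² + ½Iω² = ½(1+k)Mv² = Mv².
All of this converts to potential energy at the highest point: Mv₀² = Mgh.
Thus h = (1+k)v₀²/(2g) = 2 × 9.91² / (2 × 9.81) ≈ 10.0 m.

h ≈ 10.0 m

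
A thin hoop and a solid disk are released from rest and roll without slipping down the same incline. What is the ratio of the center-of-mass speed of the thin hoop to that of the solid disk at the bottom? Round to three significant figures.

Each satisfies Mgh = ½(1+k)Mv² with k = I/(MR²), so v ∝ 1/√(1+k).
For the thin hoop k = 1; for the solid disk k = 0.5.
v₁/v₂ = √((1+k₂)/(1+k₁)) = √(1.5/2) ≈ 0.866.

v_ratio ≈ 0.866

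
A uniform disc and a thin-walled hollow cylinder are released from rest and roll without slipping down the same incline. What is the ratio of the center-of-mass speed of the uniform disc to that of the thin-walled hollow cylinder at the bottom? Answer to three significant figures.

v_ratio ≈ 1.15

Each satisfies Mgh = ½(1+k)Mv² with k = I/(MR²), so v ∝ 1/√(1+k).
For the uniform disc k = 0.5; for the thin-walled hollow cylinder k = 1.
v₁/v₂ = √((1+k₂)/(1+k₁)) = √(2/1.5) ≈ 1.15.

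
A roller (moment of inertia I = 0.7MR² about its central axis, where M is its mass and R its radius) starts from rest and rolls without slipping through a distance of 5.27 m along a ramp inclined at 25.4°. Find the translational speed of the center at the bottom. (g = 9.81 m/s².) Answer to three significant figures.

The moment of inertia is 0.7MR², giving k ≡ I/(MR²) = 0.7.
Since it rolls without slipping, ω = v/R and KE = ½Mv² + ½Iω² = ½(1+k)Mv² = (17/20)Mv².
The vertical drop is h = L sinθ = 5.27 × sin25.4° = 2.26 m.
Energy conservation: Mgh = (17/20)Mv², so v = √(2gh/(1+k)) = √(2 × 9.81 × 2.26 / 1.7) ≈ 5.11 m/s.

v ≈ 5.11 m/s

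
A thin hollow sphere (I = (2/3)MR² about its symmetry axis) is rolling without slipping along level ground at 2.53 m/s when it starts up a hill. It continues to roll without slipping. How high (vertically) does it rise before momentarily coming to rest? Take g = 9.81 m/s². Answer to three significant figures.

For this body I = (2/3)MR², i.e. k = I/(MR²) = 2/3.
The rolling condition ω = v/R makes the rotational term ½I(v/R)² = ½kMv², so KE_total = ½(1+k)Mv² = (5/6)Mv².
All of this converts to potential energy at the highest point: (5/6)Mv₀² = Mgh.
Thus h = (1+k)v₀²/(2g) = 1.667 × 2.53² / (2 × 9.81) ≈ 0.544 m.

h ≈ 0.544 m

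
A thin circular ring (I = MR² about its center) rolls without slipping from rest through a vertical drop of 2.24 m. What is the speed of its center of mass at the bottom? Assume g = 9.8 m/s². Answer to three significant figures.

For this body I = MR², i.e. k = I/(MR²) = 1.
Rolling without slipping gives ω = v/R, so the total kinetic energy is ½Mv² + ½Iω² = ½(1+k)Mv² = Mv².
Setting Mgh = Mv² gives v = √(2gh/(1+k)) = √(2·9.8·2.24/2) ≈ 4.69 m/s.

v ≈ 4.69 m/s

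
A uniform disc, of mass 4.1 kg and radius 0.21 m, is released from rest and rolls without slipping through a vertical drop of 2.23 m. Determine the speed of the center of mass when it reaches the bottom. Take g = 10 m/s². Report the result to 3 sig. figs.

The moment of inertia is (1/2)MR², giving k ≡ I/(MR²) = 0.5.
Rolling without slipping gives ω = v/R, so the total kinetic energy is ½Mv² + ½Iω² = ½(1+k)Mv² = (3/4)Mv².
Setting Mgh = (3/4)Mv² gives v = √(2gh/(1+k)) = √(2·10·2.23/1.5) ≈ 5.45 m/s.

v ≈ 5.45 m/s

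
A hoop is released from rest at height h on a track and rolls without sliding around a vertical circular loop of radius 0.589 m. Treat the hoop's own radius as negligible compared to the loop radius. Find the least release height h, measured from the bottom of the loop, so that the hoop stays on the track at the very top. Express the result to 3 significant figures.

Here I = MR², so the shape factor k = I/(MR²) = 1.
At the top, contact is just lost when gravity alone supplies the centripetal force: Mg = Mv_top²/r, i.e. v_top² = gr.
With ω = v/R, the kinetic energy at speed v is ½(1+k)Mv² = Mv².
Energy conservation from release (height h) to the top (height 2r): Mgh = Mg(2r) + M·gr.
Thus h_min = 2r + (1+k)r/2 = r(2 + 2/2) = 0.589 × 3 ≈ 1.77 m.

h_min ≈ 1.77 m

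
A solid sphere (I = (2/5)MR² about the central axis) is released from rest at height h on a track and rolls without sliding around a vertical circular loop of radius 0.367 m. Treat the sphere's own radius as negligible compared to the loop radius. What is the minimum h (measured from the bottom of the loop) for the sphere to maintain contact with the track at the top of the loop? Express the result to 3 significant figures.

h_min ≈ 0.991 m

For this body I = (2/5)MR², i.e. k = I/(MR²) = 0.4.
At the top, contact is just lost when gravity alone supplies the centripetal force: Mg = Mv_top²/r, i.e. v_top² = gr.
With ω = v/R, the kinetic energy at speed v is ½(1+k)Mv² = (7/10)Mv².
Energy conservation from release (height h) to the top (height 2r): Mgh = Mg(2r) + (7/10)M·gr.
Thus h_min = 2r + (1+k)r/2 = r(2 + 1.4/2) = 0.367 × 2.7 ≈ 0.991 m.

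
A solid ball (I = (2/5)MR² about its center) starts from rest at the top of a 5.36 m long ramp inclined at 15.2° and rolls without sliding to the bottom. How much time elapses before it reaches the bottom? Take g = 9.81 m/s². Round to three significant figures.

t ≈ 2.42 s

Here I = (2/5)MR², so the shape factor k = I/(MR²) = 0.4.
Translational: Mg sinθ − f = Ma. Rotational about the CM: fR = Iα = kMRa, so f = kMa.
Hence a = g sinθ/(1+k) = 9.81×sin15.2°/1.4 = 1.837 m/s².
With constant a from rest, t = √(2L/a) = √(2·5.36/1.837) ≈ 2.42 s.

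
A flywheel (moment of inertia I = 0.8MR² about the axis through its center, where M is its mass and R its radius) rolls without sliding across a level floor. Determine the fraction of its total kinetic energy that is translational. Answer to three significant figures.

fraction ≈ 0.556

For this body I = 0.8MR², i.e. k = I/(MR²) = 0.8.
Since ω = v/R, the translational part is ½Mv² and the rotational part is ½I(v/R)² = ½kMv²; the total is ½(1+k)Mv².
The translational fraction is therefore 1/(1+k) = 1/1.8 ≈ 0.556.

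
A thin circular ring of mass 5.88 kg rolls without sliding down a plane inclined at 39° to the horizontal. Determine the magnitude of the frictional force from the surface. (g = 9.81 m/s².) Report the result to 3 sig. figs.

Here I = MR², so the shape factor k = I/(MR²) = 1.
Newton's second law down the slope: Mg sinθ − f = Ma. The torque equation fR = Iα (with α = a/R) gives f = kMa.
Combining, a = g sinθ/(1+k) and f = kMa = kMg sinθ/(1+k).
f = 1 × 5.88 × 9.81 × sin39° / 2 ≈ 18.2 N.

f ≈ 18.2 N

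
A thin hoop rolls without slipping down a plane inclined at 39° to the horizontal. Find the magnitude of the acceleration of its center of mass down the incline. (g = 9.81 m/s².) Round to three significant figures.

Here I = MR², so the shape factor k = I/(MR²) = 1.
Along the incline Mg sinθ − f = Ma, and torque about the center fR = Iα = kMR²(a/R) gives f = kMa.
Eliminating f: Mg sinθ = (1+k)Ma, so a = g sinθ/(1+k) = 9.81 × sin39° / 2 ≈ 3.09 m/s².

a ≈ 3.09 m/s²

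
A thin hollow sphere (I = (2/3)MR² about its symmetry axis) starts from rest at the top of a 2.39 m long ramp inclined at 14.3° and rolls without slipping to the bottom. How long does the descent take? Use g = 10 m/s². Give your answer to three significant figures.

For this body I = (2/3)MR², i.e. k = I/(MR²) = 2/3.
Translational: Mg sinθ − f = Ma. Rotational about the CM: fR = Iα = kMRa, so f = kMa.
Hence a = g sinθ/(1+k) = 10×sin14.3°/1.667 = 1.482 m/s².
Starting from rest, L = ½at², so t = √(2L/a) = √(2×2.39/1.482) ≈ 1.80 s.

t ≈ 1.80 s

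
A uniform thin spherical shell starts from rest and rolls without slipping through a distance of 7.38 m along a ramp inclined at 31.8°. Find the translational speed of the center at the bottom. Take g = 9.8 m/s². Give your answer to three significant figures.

Here I = (2/3)MR², so the shape factor k = I/(MR²) = 2/3.
Pure rolling means v = ωR; then KE = ½Mv² + ½I(v/R)² = ½(1+k)Mv² = (5/6)Mv².
The vertical drop is h = L sinθ = 7.38 × sin31.8° = 3.889 m.
Energy conservation: Mgh = (5/6)Mv², so v = √(2gh/(1+k)) = √(2 × 9.8 × 3.889 / 1.667) ≈ 6.76 m/s.

v ≈ 6.76 m/s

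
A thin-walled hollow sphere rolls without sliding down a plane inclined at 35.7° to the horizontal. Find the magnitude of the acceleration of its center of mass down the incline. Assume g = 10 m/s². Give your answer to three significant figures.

a ≈ 3.50 m/s²

With I = (2/3)MR², the ratio k = I/(MR²) is 2/3.
Newton's second law down the slope: Mg sinθ − f = Ma. The torque equation fR = Iα (with α = a/R) gives f = kMa.
Eliminating f: Mg sinθ = (1+k)Ma, so a = g sinθ/(1+k) = 10 × sin35.7° / 1.667 ≈ 3.50 m/s².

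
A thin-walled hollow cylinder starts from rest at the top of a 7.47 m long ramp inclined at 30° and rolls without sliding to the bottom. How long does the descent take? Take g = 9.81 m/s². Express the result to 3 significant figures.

t ≈ 2.47 s

Here I = MR², so the shape factor k = I/(MR²) = 1.
Newton's second law down the slope: Mg sinθ − f = Ma. The torque equation fR = Iα (with α = a/R) gives f = kMa.
Hence a = g sinθ/(1+k) = 9.81×sin30°/2 = 2.452 m/s².
Starting from rest, L = ½at², so t = √(2L/a) = √(2×7.47/2.452) ≈ 2.47 s.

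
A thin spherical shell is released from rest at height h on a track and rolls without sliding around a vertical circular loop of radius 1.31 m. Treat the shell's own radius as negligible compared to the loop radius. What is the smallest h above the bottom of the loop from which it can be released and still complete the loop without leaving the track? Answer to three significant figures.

h_min ≈ 3.71 m

The moment of inertia is (2/3)MR², giving k ≡ I/(MR²) = 2/3.
At the top of the loop, the minimum-contact condition is Mg = Mv_top²/r, so v_top² = gr.
With ω = v/R, the kinetic energy at speed v is ½(1+k)Mv² = (5/6)Mv².
Energy conservation from release (height h) to the top (height 2r): Mgh = Mg(2r) + (5/6)M·gr.
Thus h_min = 2r + (1+k)r/2 = r(2 + 1.667/2) = 1.31 × 2.833 ≈ 3.71 m.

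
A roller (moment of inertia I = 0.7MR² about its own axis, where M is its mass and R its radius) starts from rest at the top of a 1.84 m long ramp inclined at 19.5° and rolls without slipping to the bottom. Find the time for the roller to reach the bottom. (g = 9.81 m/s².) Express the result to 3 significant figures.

t ≈ 1.38 s

The moment of inertia is 0.7MR², giving k ≡ I/(MR²) = 0.7.
Along the incline Mg sinθ − f = Ma, and torque about the center fR = Iα = kMR²(a/R) gives f = kMa.
Hence a = g sinθ/(1+k) = 9.81×sin19.5°/1.7 = 1.926 m/s².
Starting from rest, L = ½at², so t = √(2L/a) = √(2×1.84/1.926) ≈ 1.38 s.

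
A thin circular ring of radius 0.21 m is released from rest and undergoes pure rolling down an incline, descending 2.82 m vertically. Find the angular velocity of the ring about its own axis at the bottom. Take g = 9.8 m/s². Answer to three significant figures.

For this body I = MR², i.e. k = I/(MR²) = 1.
Since it rolls without slipping, ω = v/R and KE = ½Mv² + ½Iω² = ½(1+k)Mv² = Mv².
Energy conservation Mgh = ½(1+k)Mv² gives v = √(2gh/(1+k)) = √(2 × 9.8 × 2.82 / 2) = 5.257 m/s.
The angular speed follows from ω = v/R = 5.257/0.21 ≈ 25.0 rad/s.

ω ≈ 25.0 rad/s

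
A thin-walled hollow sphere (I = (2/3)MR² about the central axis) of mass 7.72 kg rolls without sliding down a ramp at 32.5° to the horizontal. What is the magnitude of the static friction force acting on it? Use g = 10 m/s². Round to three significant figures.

For this body I = (2/3)MR², i.e. k = I/(MR²) = 2/3.
Newton's second law down the slope: Mg sinθ − f = Ma. The torque equation fR = Iα (with α = a/R) gives f = kMa.
Combining, a = g sinθ/(1+k) and f = kMa = kMg sinθ/(1+k).
f = (2/3) × 7.72 × 10 × sin32.5° / 1.667 ≈ 16.6 N.

f ≈ 16.6 N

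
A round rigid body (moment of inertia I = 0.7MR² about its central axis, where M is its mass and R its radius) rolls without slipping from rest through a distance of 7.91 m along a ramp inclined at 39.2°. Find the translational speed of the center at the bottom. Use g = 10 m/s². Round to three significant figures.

The moment of inertia is 0.7MR², giving k ≡ I/(MR²) = 0.7.
Since it rolls without slipping, ω = v/R and KE = ½Mv² + ½Iω² = ½(1+k)Mv² = (17/20)Mv².
The vertical drop is h = L sinθ = 7.91 × sin39.2° = 4.999 m.
Energy conservation: Mgh = (17/20)Mv², so v = √(2gh/(1+k)) = √(2 × 10 × 4.999 / 1.7) ≈ 7.67 m/s.

v ≈ 7.67 m/s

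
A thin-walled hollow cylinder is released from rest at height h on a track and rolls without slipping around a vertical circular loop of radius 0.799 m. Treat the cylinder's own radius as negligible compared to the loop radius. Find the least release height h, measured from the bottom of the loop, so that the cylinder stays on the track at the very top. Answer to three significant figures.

h_min ≈ 2.40 m

The moment of inertia is MR², giving k ≡ I/(MR²) = 1.
At the top, contact is just lost when gravity alone supplies the centripetal force: Mg = Mv_top²/r, i.e. v_top² = gr.
With ω = v/R, the kinetic energy at speed v is ½(1+k)Mv² = Mv².
Energy conservation from release (height h) to the top (height 2r): Mgh = Mg(2r) + M·gr.
Thus h_min = 2r + (1+k)r/2 = r(2 + 2/2) = 0.799 × 3 ≈ 2.40 m.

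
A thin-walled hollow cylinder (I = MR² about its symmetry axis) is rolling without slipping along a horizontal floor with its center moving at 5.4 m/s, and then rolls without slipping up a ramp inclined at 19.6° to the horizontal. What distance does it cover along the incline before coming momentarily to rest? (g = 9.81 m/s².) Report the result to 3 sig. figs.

With I = MR², the ratio k = I/(MR²) is 1.
The rolling condition ω = v/R makes the rotational term ½I(v/R)² = ½kMv², so KE_total = ½(1+k)Mv² = Mv².
Setting this equal to Mgh gives the vertical rise h = (1+k)v₀²/(2g) = 2×5.4²/(2×9.81) = 2.972 m.
The distance along the slope is d = h/sinθ = 2.972/sin19.6° ≈ 8.86 m.

d ≈ 8.86 m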